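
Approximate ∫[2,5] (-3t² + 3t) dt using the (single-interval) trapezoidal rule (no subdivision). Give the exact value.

T = (b−a)/2 · [f(2) + f(5)] = 1.5·[(-6) + (-60)] = -99.

-99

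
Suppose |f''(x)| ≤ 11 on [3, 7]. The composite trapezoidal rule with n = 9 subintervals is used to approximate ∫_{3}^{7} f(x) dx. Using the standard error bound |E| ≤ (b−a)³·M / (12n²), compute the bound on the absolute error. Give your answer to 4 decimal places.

|E| ≤ (4)³·11 / (12·9²) = 704/972 = 0.7243.

0.7243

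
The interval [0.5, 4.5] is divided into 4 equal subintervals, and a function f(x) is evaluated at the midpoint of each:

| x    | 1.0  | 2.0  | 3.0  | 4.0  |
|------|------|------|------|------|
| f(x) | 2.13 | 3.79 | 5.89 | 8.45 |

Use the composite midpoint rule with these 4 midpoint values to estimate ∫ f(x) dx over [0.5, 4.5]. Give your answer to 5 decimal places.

20.26000

h = 1, n = 4.
h·[y(m₁) + y(m₂) + y(m₃) + y(m₄)] = 1·(20.26) = 20.26000.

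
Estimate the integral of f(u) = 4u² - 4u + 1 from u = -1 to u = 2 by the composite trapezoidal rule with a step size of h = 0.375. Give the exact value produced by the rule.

9.28125

h = (2 − (-1))/8 = 0.375.
Nodes u₀,…,u₈ = -1, -0.625, -0.25, 0.125, 0.5, 0.875, 1.25, 1.625, 2.
f(u) = 4u² - 4u + 1: f₀=9, f₁=5.0625, f₂=2.25, f₃=0.5625, f₄=0, f₅=0.5625, f₆=2.25, f₇=5.0625, f₈=9.
(h/2)·[f₀ + 2f₁ + 2f₂ + 2f₃ + 2f₄ + 2f₅ + 2f₆ + 2f₇ + f₈] = 0.1875·(49.5) = 9.28125.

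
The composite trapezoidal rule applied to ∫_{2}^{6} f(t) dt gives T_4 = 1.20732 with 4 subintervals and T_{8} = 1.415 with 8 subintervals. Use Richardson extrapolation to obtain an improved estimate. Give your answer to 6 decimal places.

1.484227

R = (4·T_{8} − T_4) / 3 = (4·1.415 − 1.20732)/3 = (4.45268)/3 = 1.484227.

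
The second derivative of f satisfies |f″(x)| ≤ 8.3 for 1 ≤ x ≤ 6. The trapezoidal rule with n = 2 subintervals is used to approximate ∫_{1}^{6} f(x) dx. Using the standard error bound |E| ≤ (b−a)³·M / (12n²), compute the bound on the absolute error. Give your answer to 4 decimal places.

|E| ≤ (5)³·8.3 / (12·2²) = 1037.5/48 = 21.6146.

21.6146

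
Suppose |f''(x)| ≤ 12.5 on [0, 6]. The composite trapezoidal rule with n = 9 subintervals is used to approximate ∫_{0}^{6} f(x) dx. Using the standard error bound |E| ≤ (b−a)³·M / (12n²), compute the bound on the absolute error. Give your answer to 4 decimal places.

2.7778

|E| ≤ (6)³·12.5 / (12·9²) = 2700/972 = 2.7778.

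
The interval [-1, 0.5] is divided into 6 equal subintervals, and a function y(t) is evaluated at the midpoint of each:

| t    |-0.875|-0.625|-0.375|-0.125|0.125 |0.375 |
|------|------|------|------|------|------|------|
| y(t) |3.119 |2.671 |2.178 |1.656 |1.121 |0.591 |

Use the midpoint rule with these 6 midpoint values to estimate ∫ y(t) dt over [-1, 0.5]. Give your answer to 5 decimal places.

2.83400

h = 0.25, n = 6.
h·[y(m₁) + y(m₂) + y(m₃) + y(m₄) + y(m₅) + y(m₆)] = 0.25·(11.336) = 2.83400.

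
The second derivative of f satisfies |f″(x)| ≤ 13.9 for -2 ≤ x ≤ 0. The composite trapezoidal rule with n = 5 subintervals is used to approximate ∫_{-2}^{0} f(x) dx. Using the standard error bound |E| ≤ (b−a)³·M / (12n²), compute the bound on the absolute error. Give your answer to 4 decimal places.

0.3707

|E| ≤ (2)³·13.9 / (12·5²) = 111.2/300 = 0.3707.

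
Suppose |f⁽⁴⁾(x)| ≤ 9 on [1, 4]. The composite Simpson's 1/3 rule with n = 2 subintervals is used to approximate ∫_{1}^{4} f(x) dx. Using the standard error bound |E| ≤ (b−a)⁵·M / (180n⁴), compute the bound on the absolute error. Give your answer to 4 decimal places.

0.7594

|E| ≤ (3)⁵·9 / (180·2⁴) = 2187/2880 = 0.7594.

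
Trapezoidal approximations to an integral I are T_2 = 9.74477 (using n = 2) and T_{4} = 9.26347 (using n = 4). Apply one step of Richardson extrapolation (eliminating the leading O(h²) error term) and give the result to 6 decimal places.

R = (4·T_{4} − T_2) / 3 = (4·9.26347 − 9.74477)/3 = (27.30911)/3 = 9.103037.

9.103037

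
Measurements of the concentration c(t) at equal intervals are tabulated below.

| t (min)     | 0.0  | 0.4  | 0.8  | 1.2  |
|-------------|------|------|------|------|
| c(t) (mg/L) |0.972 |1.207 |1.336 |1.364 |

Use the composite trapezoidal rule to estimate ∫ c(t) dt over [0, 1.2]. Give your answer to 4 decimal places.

h = 0.4, n = 3.
(h/2)·[y₀ + 2y₁ + 2y₂ + y₃] = 0.2·(7.422) = 1.4844.

1.4844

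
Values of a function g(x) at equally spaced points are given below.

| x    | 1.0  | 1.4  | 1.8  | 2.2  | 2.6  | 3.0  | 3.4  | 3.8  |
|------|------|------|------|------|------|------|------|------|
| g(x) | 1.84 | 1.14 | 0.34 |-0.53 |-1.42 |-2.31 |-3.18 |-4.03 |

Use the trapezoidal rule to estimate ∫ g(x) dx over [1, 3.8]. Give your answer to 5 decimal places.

-2.82200

h = 0.4, n = 7.
(h/2)·[y₀ + 2y₁ + 2y₂ + 2y₃ + 2y₄ + 2y₅ + 2y₆ + y₇] = 0.2·(-14.11) = -2.82200.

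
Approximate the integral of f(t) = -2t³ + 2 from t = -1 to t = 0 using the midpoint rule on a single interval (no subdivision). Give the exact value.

2.25

M = (b−a)·f(-0.5) = 1·(2.25) = 2.25.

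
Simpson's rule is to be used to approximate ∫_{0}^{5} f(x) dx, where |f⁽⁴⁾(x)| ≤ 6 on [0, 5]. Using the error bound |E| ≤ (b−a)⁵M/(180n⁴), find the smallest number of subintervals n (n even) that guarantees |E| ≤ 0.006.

12

Need 18750/(180n⁴) ≤ 0.006.
n⁴ ≥ 18750/(180·0.006) = 17361.1 ⇒ n ≥ 11.4787, so the smallest even n is 12. (n must be even for Simpson's rule.)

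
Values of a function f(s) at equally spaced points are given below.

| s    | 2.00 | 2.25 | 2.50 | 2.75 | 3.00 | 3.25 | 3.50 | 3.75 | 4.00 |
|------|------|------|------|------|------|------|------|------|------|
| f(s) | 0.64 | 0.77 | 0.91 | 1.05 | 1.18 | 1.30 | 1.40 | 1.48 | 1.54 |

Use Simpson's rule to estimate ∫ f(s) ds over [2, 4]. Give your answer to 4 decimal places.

h = 0.25, n = 8.
(h/3)·[y₀ + 4y₁ + 2y₂ + 4y₃ + 2y₄ + 4y₅ + 2y₆ + 4y₇ + y₈] = 0.083333·(27.56) = 2.2967.

2.2967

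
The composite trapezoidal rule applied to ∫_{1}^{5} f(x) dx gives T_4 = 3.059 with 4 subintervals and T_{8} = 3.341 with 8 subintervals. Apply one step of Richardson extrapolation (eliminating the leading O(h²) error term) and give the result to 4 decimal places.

R = (4·T_{8} − T_4) / 3 = (4·3.341 − 3.059)/3 = (10.305)/3 = 3.4350.

3.4350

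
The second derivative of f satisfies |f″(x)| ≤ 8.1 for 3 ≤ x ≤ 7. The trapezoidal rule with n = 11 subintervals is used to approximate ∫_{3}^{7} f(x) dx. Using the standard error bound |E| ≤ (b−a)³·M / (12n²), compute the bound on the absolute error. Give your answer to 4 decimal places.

0.3570

|E| ≤ (4)³·8.1 / (12·11²) = 518.4/1452 = 0.3570.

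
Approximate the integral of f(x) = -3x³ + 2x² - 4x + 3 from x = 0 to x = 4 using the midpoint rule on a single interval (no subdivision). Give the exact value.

-84

M = (b−a)·f(2) = 4·(-21) = -84.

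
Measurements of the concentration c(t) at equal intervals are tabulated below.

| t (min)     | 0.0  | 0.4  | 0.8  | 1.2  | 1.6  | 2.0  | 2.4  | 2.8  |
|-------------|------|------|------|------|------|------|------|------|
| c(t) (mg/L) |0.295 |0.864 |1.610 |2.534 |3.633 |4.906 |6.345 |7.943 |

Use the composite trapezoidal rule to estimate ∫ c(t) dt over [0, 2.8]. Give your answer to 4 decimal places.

h = 0.4, n = 7.
(h/2)·[y₀ + 2y₁ + 2y₂ + 2y₃ + 2y₄ + 2y₅ + 2y₆ + y₇] = 0.2·(48.022) = 9.6044.

9.6044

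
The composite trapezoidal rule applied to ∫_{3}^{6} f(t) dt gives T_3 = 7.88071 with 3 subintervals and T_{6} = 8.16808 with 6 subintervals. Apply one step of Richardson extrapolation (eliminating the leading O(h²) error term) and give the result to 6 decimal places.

R = (4·T_{6} − T_3) / 3 = (4·8.16808 − 7.88071)/3 = (24.79161)/3 = 8.263870.

8.263870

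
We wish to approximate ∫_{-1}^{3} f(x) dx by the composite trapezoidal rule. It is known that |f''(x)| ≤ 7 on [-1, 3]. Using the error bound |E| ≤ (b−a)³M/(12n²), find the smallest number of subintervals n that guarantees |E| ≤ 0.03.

Need 448/(12n²) ≤ 0.03.
n² ≥ 448/(12·0.03) = 1244.44 ⇒ n ≥ 35.2767, so the smallest n is 36.

36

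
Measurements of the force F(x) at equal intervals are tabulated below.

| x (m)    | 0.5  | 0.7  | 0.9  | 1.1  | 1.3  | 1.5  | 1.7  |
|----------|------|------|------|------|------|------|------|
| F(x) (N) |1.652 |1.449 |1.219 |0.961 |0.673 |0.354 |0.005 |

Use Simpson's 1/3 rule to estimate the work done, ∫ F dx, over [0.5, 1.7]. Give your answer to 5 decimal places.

1.09980

h = 0.2, n = 6.
(h/3)·[y₀ + 4y₁ + 2y₂ + 4y₃ + 2y₄ + 4y₅ + y₆] = 0.066667·(16.497) = 1.09980.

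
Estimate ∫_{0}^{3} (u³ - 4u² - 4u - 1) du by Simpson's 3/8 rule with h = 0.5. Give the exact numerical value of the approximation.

h = (3 − 0)/6 = 0.5.
Nodes u₀,…,u₆ = 0, 0.5, 1, 1.5, 2, 2.5, 3.
f(u) = u³ - 4u² - 4u - 1: f₀=-1, f₁=-3.875, f₂=-8, f₃=-12.625, f₄=-17, f₅=-20.375, f₆=-22.
(3h/8)·[f₀ + 3f₁ + 3f₂ + 2f₃ + 3f₄ + 3f₅ + f₆] = 0.1875·(-196) = -36.75.

-36.75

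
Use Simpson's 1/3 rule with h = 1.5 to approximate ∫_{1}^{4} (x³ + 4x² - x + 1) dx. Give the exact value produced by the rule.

143.25

h = (4 − 1)/2 = 1.5.
Nodes x₀,…,x₂ = 1, 2.5, 4.
f(x) = x³ + 4x² - x + 1: f₀=5, f₁=39.125, f₂=125.
(h/3)·[f₀ + 4f₁ + f₂] = 0.5·(286.5) = 143.25.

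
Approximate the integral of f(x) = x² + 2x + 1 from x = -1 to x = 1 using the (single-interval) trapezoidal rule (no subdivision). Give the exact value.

T = (b−a)/2 · [f(-1) + f(1)] = 1·[0 + 4] = 4.

4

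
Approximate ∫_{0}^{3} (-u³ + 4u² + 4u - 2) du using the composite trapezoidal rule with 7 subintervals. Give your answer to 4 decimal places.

27.7041

h = (3 − 0)/7 = 0.428571.
Nodes u₀,…,u₇ = 0, 0.428571, 0.857143, 1.285714, 1.714286, 2.142857, 2.571429, 3.
f(u) = -u³ + 4u² + 4u - 2: f₀=-2, f₁=0.370262, f₂=3.737609, f₃=7.629738, f₄=11.574344, f₅=15.099125, f₆=17.731778, f₇=19.
(h/2)·[f₀ + 2f₁ + 2f₂ + 2f₃ + 2f₄ + 2f₅ + 2f₆ + f₇] = 0.214286·(129.285714) = 27.7041.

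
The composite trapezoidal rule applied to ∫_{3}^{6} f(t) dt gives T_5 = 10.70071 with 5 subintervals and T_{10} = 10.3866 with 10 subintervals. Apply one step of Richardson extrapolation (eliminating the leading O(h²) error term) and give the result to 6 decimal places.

10.281897

R = (4·T_{10} − T_5) / 3 = (4·10.3866 − 10.70071)/3 = (30.84569)/3 = 10.281897.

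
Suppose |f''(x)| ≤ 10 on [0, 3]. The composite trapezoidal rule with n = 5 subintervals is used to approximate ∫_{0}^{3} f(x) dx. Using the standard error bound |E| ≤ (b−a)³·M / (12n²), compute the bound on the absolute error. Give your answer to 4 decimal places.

|E| ≤ (3)³·10 / (12·5²) = 270/300 = 0.9000.

0.9000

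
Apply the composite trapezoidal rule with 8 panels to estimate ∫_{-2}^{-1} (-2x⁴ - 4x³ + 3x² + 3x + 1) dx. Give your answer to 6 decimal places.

h = (-1 − (-2))/8 = 0.125.
Nodes x₀,…,x₈ = -2, -1.875, -1.75, -1.625, -1.5, -1.375, -1.25, -1.125, -1.
f(x) = -2x⁴ - 4x³ + 3x² + 3x + 1: f₀=7, f₁=7.56982421875, f₂=7.6171875, f₃=7.26513671875, f₄=6.625, f₅=5.79638671875, f₆=4.8671875, f₇=3.91357421875, f₈=3.
(h/2)·[f₀ + 2f₁ + 2f₂ + 2f₃ + 2f₄ + 2f₅ + 2f₆ + 2f₇ + f₈] = 0.0625·(97.30859375) = 6.081787.

6.081787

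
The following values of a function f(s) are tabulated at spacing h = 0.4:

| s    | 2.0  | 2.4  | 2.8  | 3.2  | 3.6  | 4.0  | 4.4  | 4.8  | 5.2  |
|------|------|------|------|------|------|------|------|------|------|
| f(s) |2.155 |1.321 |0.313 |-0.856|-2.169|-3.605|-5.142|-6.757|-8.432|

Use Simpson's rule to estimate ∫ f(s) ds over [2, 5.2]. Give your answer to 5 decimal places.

h = 0.4, n = 8.
(h/3)·[y₀ + 4y₁ + 2y₂ + 4y₃ + 2y₄ + 4y₅ + 2y₆ + 4y₇ + y₈] = 0.133333·(-59.861) = -7.98147.

-7.98147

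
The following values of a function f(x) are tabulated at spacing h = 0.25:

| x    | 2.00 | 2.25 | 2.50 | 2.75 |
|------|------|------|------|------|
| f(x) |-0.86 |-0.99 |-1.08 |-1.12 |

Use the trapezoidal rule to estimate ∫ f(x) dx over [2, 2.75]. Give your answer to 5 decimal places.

h = 0.25, n = 3.
(h/2)·[y₀ + 2y₁ + 2y₂ + y₃] = 0.125·(-6.12) = -0.76500.

-0.76500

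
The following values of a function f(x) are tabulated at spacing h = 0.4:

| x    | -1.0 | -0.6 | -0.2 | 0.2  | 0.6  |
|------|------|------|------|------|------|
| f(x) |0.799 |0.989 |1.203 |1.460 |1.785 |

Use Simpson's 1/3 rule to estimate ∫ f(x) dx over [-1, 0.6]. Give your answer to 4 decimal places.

h = 0.4, n = 4.
(h/3)·[y₀ + 4y₁ + 2y₂ + 4y₃ + y₄] = 0.133333·(14.786) = 1.9715.

1.9715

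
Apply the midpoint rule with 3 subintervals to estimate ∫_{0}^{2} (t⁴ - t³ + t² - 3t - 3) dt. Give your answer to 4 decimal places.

-7.3663

h = (2 − 0)/3 = 0.666667.
Midpoints m₁,…,m₃ = 0.333333, 1, 1.666667.
f(m₁)=-3.913580, f(m₂)=-5, f(m₃)=-2.135802.
h·[f(m₁) + f(m₂) + f(m₃)] = 0.666667·(-11.049383) = -7.3663.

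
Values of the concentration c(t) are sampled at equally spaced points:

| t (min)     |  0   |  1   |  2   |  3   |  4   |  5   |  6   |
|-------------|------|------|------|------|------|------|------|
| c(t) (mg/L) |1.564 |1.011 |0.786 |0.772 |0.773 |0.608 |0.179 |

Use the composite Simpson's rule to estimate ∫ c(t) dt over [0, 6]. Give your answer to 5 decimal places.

h = 1, n = 6.
(h/3)·[y₀ + 4y₁ + 2y₂ + 4y₃ + 2y₄ + 4y₅ + y₆] = 0.333333·(14.425) = 4.80833.

4.80833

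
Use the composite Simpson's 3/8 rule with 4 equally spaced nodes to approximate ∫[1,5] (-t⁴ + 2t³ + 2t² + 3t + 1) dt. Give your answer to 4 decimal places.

h = (5 − 1)/3 = 1.333333.
Nodes t₀,…,t₃ = 1, 2.333333, 3.666667, 5.
f(t) = -t⁴ + 2t³ + 2t² + 3t + 1: f₀=7, f₁=14.654321, f₂=-43.271605, f₃=-309.
(3h/8)·[f₀ + 3f₁ + 3f₂ + f₃] = 0.5·(-387.851852) = -193.9259.

-193.9259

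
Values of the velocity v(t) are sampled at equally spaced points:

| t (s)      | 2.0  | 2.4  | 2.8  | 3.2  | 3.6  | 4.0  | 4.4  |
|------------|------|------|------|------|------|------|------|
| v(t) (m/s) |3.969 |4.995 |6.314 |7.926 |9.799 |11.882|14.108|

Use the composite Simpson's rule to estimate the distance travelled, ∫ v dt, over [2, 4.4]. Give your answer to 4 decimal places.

h = 0.4, n = 6.
(h/3)·[y₀ + 4y₁ + 2y₂ + 4y₃ + 2y₄ + 4y₅ + y₆] = 0.133333·(149.515) = 19.9353.

19.9353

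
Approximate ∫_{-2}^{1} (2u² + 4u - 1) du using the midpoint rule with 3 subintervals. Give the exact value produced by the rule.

-3.5

h = (1 − (-2))/3 = 1.
Midpoints m₁,…,m₃ = -1.5, -0.5, 0.5.
f(m₁)=-2.5, f(m₂)=-2.5, f(m₃)=1.5.
h·[f(m₁) + f(m₂) + f(m₃)] = 1·(-3.5) = -3.5.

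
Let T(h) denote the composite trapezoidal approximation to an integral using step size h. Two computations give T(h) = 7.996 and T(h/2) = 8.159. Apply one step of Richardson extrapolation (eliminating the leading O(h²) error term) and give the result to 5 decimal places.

8.21333

R = (4·T(h/2) − T(h)) / 3 = (4·8.159 − 7.996)/3 = (24.640)/3 = 8.21333.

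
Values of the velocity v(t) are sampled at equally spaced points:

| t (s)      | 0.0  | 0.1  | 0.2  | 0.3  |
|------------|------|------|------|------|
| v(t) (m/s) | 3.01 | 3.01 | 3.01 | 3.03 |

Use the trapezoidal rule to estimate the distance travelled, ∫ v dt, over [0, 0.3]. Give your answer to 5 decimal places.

h = 0.1, n = 3.
(h/2)·[y₀ + 2y₁ + 2y₂ + y₃] = 0.05·(18.08) = 0.90400.

0.90400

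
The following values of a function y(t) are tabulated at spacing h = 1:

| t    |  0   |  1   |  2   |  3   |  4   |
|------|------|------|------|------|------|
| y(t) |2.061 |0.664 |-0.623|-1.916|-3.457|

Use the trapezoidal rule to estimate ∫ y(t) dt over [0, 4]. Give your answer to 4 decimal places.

h = 1, n = 4.
(h/2)·[y₀ + 2y₁ + 2y₂ + 2y₃ + y₄] = 0.5·(-5.146) = -2.5730.

-2.5730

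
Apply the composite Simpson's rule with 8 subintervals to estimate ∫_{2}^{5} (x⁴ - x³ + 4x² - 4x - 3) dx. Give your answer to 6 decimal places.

571.357910

h = (5 − 2)/8 = 0.375.
Nodes x₀,…,x₈ = 2, 2.375, 2.75, 3.125, 3.5, 3.875, 4.25, 4.625, 5.
f(x) = x⁴ - x³ + 4x² - 4x - 3: f₀=13, f₁=28.482666015625, f₂=52.64453125, f₃=88.412353515625, f₄=139.1875, f₅=208.845947265625, f₆=301.73828125, f₇=422.689697265625, f₈=577.
(h/3)·[f₀ + 4f₁ + 2f₂ + 4f₃ + 2f₄ + 4f₅ + 2f₆ + 4f₇ + f₈] = 0.125·(4570.86328125) = 571.357910.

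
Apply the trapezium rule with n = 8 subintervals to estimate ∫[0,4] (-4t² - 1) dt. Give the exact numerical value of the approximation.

h = (4 − 0)/8 = 0.5.
Nodes t₀,…,t₈ = 0, 0.5, 1, 1.5, 2, 2.5, 3, 3.5, 4.
f(t) = -4t² - 1: f₀=-1, f₁=-2, f₂=-5, f₃=-10, f₄=-17, f₅=-26, f₆=-37, f₇=-50, f₈=-65.
(h/2)·[f₀ + 2f₁ + 2f₂ + 2f₃ + 2f₄ + 2f₅ + 2f₆ + 2f₇ + f₈] = 0.25·(-360) = -90.

-90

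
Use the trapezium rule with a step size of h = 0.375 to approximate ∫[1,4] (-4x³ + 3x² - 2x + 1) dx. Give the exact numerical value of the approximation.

-205.8984375

h = (4 − 1)/8 = 0.375.
Nodes x₀,…,x₈ = 1, 1.375, 1.75, 2.125, 2.5, 2.875, 3.25, 3.625, 4.
f(x) = -4x³ + 3x² - 2x + 1: f₀=-2, f₁=-6.4765625, f₂=-14.75, f₃=-28.0859375, f₄=-47.75, f₅=-75.0078125, f₆=-111.125, f₇=-157.3671875, f₈=-215.
(h/2)·[f₀ + 2f₁ + 2f₂ + 2f₃ + 2f₄ + 2f₅ + 2f₆ + 2f₇ + f₈] = 0.1875·(-1098.125) = -205.8984375.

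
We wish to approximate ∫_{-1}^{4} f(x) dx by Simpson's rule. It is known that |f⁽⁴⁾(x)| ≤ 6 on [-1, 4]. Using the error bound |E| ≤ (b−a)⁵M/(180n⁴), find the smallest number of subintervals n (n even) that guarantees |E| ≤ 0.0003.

Need 18750/(180n⁴) ≤ 0.0003.
n⁴ ≥ 18750/(180·0.0003) = 347222 ⇒ n ≥ 24.2746, so the smallest even n is 26. (n must be even for Simpson's rule.)

26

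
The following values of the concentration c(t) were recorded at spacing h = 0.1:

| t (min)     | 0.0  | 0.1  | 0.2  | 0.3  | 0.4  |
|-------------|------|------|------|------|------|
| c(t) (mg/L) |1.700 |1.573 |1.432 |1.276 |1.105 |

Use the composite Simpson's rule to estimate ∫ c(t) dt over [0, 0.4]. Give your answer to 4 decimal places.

h = 0.1, n = 4.
(h/3)·[y₀ + 4y₁ + 2y₂ + 4y₃ + y₄] = 0.033333·(17.065) = 0.5688.

0.5688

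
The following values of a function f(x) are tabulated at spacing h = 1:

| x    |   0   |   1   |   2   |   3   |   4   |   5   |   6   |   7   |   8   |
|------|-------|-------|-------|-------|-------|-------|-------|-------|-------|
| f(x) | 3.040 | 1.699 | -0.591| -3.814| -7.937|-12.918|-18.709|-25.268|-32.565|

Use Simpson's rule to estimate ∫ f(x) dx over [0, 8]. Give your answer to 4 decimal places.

h = 1, n = 8.
(h/3)·[y₀ + 4y₁ + 2y₂ + 4y₃ + 2y₄ + 4y₅ + 2y₆ + 4y₇ + y₈] = 0.333333·(-245.203) = -81.7343.

-81.7343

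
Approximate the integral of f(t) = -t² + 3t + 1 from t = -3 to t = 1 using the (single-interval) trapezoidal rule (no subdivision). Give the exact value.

-28

T = (b−a)/2 · [f(-3) + f(1)] = 2·[(-17) + 3] = -28.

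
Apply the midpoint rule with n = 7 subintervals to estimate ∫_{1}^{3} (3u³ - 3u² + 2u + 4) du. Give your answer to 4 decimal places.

49.7959

h = (3 − 1)/7 = 0.285714.
Midpoints m₁,…,m₇ = 1.142857, 1.428571, 1.714286, 2, 2.285714, 2.571429, 2.857143.
f(m₁)=6.845481, f(m₂)=9.481050, f(m₃)=13.725948, f(m₄)=20, f(m₅)=28.723032, f(m₆)=40.314869, f(m₇)=55.195335.
h·[f(m₁) + f(m₂) + f(m₃) + f(m₄) + f(m₅) + f(m₆) + f(m₇)] = 0.285714·(174.285714) = 49.7959.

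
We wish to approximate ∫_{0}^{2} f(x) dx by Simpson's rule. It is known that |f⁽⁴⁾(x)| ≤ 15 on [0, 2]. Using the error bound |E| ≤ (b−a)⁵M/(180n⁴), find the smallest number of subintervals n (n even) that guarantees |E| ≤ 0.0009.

8

Need 480/(180n⁴) ≤ 0.0009.
n⁴ ≥ 480/(180·0.0009) = 2962.96 ⇒ n ≥ 7.3779, so the smallest even n is 8. (n must be even for Simpson's rule.)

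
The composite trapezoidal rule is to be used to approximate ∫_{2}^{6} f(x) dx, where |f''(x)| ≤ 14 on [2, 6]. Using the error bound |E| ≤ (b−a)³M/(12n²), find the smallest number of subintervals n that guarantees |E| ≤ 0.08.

Need 896/(12n²) ≤ 0.08.
n² ≥ 896/(12·0.08) = 933.333 ⇒ n ≥ 30.5505, so the smallest n is 31.

31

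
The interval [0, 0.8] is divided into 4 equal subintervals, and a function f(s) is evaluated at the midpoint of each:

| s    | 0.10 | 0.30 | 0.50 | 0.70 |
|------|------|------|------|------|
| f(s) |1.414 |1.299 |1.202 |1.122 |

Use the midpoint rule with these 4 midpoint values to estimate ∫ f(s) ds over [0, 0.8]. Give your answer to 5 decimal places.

h = 0.2, n = 4.
h·[y(m₁) + y(m₂) + y(m₃) + y(m₄)] = 0.2·(5.037) = 1.00740.

1.00740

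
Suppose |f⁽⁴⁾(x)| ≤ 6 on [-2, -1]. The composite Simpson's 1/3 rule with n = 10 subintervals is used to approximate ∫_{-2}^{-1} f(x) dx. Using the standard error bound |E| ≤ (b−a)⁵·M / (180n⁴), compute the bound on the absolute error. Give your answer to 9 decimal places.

0.000003333

|E| ≤ (1)⁵·6 / (180·10⁴) = 6/1800000 = 0.000003333.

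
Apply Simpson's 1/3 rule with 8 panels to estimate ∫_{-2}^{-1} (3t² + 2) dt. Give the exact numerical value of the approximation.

9

h = (-1 − (-2))/8 = 0.125.
Nodes t₀,…,t₈ = -2, -1.875, -1.75, -1.625, -1.5, -1.375, -1.25, -1.125, -1.
f(t) = 3t² + 2: f₀=14, f₁=12.546875, f₂=11.1875, f₃=9.921875, f₄=8.75, f₅=7.671875, f₆=6.6875, f₇=5.796875, f₈=5.
(h/3)·[f₀ + 4f₁ + 2f₂ + 4f₃ + 2f₄ + 4f₅ + 2f₆ + 4f₇ + f₈] = 0.041667·(216) = 9.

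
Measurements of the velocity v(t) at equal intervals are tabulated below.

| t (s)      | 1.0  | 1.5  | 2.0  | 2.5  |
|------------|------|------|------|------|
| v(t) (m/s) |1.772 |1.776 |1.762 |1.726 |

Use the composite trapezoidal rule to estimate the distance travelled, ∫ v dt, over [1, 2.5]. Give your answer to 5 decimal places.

2.64350

h = 0.5, n = 3.
(h/2)·[y₀ + 2y₁ + 2y₂ + y₃] = 0.25·(10.574) = 2.64350.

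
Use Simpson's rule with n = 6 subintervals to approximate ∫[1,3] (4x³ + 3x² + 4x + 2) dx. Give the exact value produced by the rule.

h = (3 − 1)/6 = 0.333333.
Nodes x₀,…,x₆ = 1, 1.333333, 1.666667, 2, 2.333333, 2.666667, 3.
f(x) = 4x³ + 3x² + 4x + 2: f₀=13, f₁=22.148148, f₂=35.518519, f₃=54, f₄=78.481481, f₅=109.851852, f₆=149.
(h/3)·[f₀ + 4f₁ + 2f₂ + 4f₃ + 2f₄ + 4f₅ + f₆] = 0.111111·(1134) = 126.

126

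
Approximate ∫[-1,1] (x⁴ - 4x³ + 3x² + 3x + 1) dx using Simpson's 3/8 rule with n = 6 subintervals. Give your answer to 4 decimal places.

4.4074

h = (1 − (-1))/6 = 0.333333.
Nodes x₀,…,x₆ = -1, -0.666667, -0.333333, 0, 0.333333, 0.666667, 1.
f(x) = x⁴ - 4x³ + 3x² + 3x + 1: f₀=6, f₁=1.716049, f₂=0.493827, f₃=1, f₄=2.197531, f₅=3.345679, f₆=4.
(3h/8)·[f₀ + 3f₁ + 3f₂ + 2f₃ + 3f₄ + 3f₅ + f₆] = 0.125·(35.259259) = 4.4074.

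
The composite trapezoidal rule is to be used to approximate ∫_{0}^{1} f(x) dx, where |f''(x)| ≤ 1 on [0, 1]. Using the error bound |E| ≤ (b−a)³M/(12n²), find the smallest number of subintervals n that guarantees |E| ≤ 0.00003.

Need 1/(12n²) ≤ 0.00003.
n² ≥ 1/(12·0.00003) = 2777.78 ⇒ n ≥ 52.7046, so the smallest n is 53.

53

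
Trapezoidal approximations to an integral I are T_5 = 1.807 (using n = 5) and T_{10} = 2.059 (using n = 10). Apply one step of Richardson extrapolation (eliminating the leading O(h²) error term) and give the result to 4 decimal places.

2.1430

R = (4·T_{10} − T_5) / 3 = (4·2.059 − 1.807)/3 = (6.429)/3 = 2.1430.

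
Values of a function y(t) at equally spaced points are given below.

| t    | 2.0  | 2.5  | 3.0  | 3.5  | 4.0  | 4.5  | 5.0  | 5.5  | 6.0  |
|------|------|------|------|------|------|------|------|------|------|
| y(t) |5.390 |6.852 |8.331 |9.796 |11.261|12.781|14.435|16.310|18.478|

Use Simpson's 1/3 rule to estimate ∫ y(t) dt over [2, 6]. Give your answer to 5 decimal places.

h = 0.5, n = 8.
(h/3)·[y₀ + 4y₁ + 2y₂ + 4y₃ + 2y₄ + 4y₅ + 2y₆ + 4y₇ + y₈] = 0.166667·(274.878) = 45.81300.

45.81300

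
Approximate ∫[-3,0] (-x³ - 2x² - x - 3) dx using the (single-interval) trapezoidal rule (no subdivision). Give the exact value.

9

T = (b−a)/2 · [f(-3) + f(0)] = 1.5·[9 + (-3)] = 9.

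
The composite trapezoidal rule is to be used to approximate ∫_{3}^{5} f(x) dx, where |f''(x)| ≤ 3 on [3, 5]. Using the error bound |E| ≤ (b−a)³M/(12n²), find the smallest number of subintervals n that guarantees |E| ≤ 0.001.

45

Need 24/(12n²) ≤ 0.001.
n² ≥ 24/(12·0.001) = 2000 ⇒ n ≥ 44.7214, so the smallest n is 45.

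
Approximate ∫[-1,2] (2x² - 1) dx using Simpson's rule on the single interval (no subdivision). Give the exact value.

S = (b−a)/6 · [f(-1) + 4f(0.5) + f(2)] = 0.5·[1 + 4·(-0.5) + 7] = 3.

3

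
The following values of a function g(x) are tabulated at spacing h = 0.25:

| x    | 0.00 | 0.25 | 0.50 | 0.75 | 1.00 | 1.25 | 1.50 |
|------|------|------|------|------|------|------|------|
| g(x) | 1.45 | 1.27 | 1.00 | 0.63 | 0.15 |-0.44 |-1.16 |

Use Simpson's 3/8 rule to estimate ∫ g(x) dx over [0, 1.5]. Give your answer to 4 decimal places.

0.7022

h = 0.25, n = 6.
(3h/8)·[y₀ + 3y₁ + 3y₂ + 2y₃ + 3y₄ + 3y₅ + y₆] = 0.09375·(7.49) = 0.7022.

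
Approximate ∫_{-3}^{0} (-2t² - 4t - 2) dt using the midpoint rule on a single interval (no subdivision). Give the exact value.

-1.5

M = (b−a)·f(-1.5) = 3·(-0.5) = -1.5.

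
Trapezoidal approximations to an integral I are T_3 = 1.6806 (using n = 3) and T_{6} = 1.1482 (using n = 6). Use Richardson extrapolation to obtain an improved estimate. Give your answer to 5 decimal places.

R = (4·T_{6} − T_3) / 3 = (4·1.1482 − 1.6806)/3 = (2.9122)/3 = 0.97073.

0.97073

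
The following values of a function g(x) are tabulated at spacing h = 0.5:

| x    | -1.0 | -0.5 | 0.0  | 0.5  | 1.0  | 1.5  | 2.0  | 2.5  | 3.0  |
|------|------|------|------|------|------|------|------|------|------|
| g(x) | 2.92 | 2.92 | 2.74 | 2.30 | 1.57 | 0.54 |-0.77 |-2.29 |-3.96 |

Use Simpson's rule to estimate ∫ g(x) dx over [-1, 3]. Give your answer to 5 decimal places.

h = 0.5, n = 8.
(h/3)·[y₀ + 4y₁ + 2y₂ + 4y₃ + 2y₄ + 4y₅ + 2y₆ + 4y₇ + y₈] = 0.166667·(19.92) = 3.32000.

3.32000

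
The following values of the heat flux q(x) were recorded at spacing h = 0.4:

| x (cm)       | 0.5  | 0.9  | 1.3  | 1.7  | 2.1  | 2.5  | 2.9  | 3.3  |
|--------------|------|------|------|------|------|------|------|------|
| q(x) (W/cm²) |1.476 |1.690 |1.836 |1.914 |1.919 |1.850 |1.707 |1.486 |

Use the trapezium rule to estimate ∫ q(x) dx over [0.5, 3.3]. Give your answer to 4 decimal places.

4.9588

h = 0.4, n = 7.
(h/2)·[y₀ + 2y₁ + 2y₂ + 2y₃ + 2y₄ + 2y₅ + 2y₆ + y₇] = 0.2·(24.794) = 4.9588.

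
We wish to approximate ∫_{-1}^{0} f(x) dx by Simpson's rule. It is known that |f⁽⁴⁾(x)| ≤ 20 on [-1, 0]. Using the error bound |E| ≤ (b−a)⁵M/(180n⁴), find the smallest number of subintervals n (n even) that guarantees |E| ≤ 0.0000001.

34

Need 20/(180n⁴) ≤ 0.0000001.
n⁴ ≥ 20/(180·0.0000001) = 1.11111e+06 ⇒ n ≥ 32.4668, so the smallest even n is 34. (n must be even for Simpson's rule.)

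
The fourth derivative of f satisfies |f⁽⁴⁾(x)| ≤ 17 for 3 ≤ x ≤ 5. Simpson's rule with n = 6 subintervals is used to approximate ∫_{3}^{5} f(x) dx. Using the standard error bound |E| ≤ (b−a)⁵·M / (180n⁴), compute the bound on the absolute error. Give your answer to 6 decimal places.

0.002332

|E| ≤ (2)⁵·17 / (180·6⁴) = 544/233280 = 0.002332.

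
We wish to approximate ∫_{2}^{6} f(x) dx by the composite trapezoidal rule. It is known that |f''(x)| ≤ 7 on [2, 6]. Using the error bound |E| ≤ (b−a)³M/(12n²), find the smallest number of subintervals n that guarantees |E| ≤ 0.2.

14

Need 448/(12n²) ≤ 0.2.
n² ≥ 448/(12·0.2) = 186.667 ⇒ n ≥ 13.6626, so the smallest n is 14.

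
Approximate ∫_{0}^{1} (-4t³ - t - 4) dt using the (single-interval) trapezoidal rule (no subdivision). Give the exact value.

-6.5

T = (b−a)/2 · [f(0) + f(1)] = 0.5·[(-4) + (-9)] = -6.5.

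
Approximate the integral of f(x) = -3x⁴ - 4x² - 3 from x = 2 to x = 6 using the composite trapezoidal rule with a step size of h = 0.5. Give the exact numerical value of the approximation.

h = (6 − 2)/8 = 0.5.
Nodes x₀,…,x₈ = 2, 2.5, 3, 3.5, 4, 4.5, 5, 5.5, 6.
f(x) = -3x⁴ - 4x² - 3: f₀=-67, f₁=-145.1875, f₂=-282, f₃=-502.1875, f₄=-835, f₅=-1314.1875, f₆=-1978, f₇=-2869.1875, f₈=-4035.
(h/2)·[f₀ + 2f₁ + 2f₂ + 2f₃ + 2f₄ + 2f₅ + 2f₆ + 2f₇ + f₈] = 0.25·(-19953.5) = -4988.375.

-4988.375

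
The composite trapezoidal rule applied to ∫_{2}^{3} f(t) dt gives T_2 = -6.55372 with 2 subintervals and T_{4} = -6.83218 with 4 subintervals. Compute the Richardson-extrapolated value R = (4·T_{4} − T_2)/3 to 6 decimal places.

-6.925000

R = (4·T_{4} − T_2) / 3 = (4·(-6.83218) − (-6.55372))/3 = (-20.77500)/3 = -6.925000.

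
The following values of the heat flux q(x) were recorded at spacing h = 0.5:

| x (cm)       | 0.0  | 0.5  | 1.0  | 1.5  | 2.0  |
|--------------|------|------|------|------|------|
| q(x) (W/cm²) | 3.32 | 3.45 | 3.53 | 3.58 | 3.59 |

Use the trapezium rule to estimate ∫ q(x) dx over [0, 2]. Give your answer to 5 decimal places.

7.00750

h = 0.5, n = 4.
(h/2)·[y₀ + 2y₁ + 2y₂ + 2y₃ + y₄] = 0.25·(28.03) = 7.00750.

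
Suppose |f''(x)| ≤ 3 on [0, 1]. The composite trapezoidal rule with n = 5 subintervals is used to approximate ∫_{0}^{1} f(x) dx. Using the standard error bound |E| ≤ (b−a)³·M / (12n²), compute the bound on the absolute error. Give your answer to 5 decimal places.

|E| ≤ (1)³·3 / (12·5²) = 3/300 = 0.01000.

0.01000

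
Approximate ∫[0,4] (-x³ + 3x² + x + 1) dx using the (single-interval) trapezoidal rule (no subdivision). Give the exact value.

-20

T = (b−a)/2 · [f(0) + f(4)] = 2·[1 + (-11)] = -20.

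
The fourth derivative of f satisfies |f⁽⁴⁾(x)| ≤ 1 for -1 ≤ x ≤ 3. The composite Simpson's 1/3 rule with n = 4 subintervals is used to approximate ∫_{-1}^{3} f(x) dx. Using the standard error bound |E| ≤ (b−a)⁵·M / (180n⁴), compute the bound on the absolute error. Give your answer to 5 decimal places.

|E| ≤ (4)⁵·1 / (180·4⁴) = 1024/46080 = 0.02222.

0.02222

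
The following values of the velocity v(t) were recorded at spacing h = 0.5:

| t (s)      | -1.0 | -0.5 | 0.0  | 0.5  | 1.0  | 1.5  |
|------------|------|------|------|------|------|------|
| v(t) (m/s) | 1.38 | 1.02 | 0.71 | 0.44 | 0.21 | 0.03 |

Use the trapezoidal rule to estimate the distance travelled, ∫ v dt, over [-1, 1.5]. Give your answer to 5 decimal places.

h = 0.5, n = 5.
(h/2)·[y₀ + 2y₁ + 2y₂ + 2y₃ + 2y₄ + y₅] = 0.25·(6.17) = 1.54250.

1.54250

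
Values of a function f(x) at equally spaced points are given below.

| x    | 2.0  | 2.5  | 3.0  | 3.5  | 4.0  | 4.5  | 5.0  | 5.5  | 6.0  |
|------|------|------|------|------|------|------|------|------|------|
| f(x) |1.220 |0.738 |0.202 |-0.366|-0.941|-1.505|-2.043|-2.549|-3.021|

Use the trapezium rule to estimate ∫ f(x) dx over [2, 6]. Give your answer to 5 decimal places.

h = 0.5, n = 8.
(h/2)·[y₀ + 2y₁ + 2y₂ + 2y₃ + 2y₄ + 2y₅ + 2y₆ + 2y₇ + y₈] = 0.25·(-14.729) = -3.68225.

-3.68225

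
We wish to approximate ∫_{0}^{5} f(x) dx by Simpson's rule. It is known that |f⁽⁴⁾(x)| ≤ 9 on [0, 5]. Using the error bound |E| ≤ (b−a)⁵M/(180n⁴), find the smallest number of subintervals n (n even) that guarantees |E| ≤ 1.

4

Need 28125/(180n⁴) ≤ 1.
n⁴ ≥ 28125/(180·1) = 156.25 ⇒ n ≥ 3.5355, so the smallest even n is 4. (n must be even for Simpson's rule.)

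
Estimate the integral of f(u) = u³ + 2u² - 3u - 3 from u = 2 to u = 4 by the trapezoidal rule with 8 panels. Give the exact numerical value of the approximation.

h = (4 − 2)/8 = 0.25.
Nodes u₀,…,u₈ = 2, 2.25, 2.5, 2.75, 3, 3.25, 3.5, 3.75, 4.
f(u) = u³ + 2u² - 3u - 3: f₀=7, f₁=11.765625, f₂=17.625, f₃=24.671875, f₄=33, f₅=42.703125, f₆=53.875, f₇=66.609375, f₈=81.
(h/2)·[f₀ + 2f₁ + 2f₂ + 2f₃ + 2f₄ + 2f₅ + 2f₆ + 2f₇ + f₈] = 0.125·(588.5) = 73.5625.

73.5625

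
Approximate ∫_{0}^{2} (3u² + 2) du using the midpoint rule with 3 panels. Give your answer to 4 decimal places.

11.7778

h = (2 − 0)/3 = 0.666667.
Midpoints m₁,…,m₃ = 0.333333, 1, 1.666667.
f(m₁)=2.333333, f(m₂)=5, f(m₃)=10.333333.
h·[f(m₁) + f(m₂) + f(m₃)] = 0.666667·(17.666667) = 11.7778.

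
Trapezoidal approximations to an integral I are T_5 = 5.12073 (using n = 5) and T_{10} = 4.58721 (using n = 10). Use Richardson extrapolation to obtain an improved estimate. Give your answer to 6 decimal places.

4.409370

R = (4·T_{10} − T_5) / 3 = (4·4.58721 − 5.12073)/3 = (13.22811)/3 = 4.409370.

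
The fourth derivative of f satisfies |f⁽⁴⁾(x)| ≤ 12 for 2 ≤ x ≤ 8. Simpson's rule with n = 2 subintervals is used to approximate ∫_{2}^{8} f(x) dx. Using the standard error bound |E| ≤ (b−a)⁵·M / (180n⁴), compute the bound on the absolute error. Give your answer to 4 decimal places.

32.4000

|E| ≤ (6)⁵·12 / (180·2⁴) = 93312/2880 = 32.4000.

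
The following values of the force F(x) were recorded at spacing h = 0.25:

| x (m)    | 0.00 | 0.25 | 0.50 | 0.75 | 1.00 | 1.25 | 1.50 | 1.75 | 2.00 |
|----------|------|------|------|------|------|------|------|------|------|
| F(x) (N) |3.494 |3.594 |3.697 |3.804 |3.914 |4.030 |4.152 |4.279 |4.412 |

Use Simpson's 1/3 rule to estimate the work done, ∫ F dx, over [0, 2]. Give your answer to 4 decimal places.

h = 0.25, n = 8.
(h/3)·[y₀ + 4y₁ + 2y₂ + 4y₃ + 2y₄ + 4y₅ + 2y₆ + 4y₇ + y₈] = 0.083333·(94.260) = 7.8550.

7.8550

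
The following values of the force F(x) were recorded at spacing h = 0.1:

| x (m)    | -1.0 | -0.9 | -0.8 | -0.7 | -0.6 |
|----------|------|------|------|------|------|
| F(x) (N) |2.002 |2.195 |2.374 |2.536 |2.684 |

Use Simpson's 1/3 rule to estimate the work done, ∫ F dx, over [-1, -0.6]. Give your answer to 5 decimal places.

0.94527

h = 0.1, n = 4.
(h/3)·[y₀ + 4y₁ + 2y₂ + 4y₃ + y₄] = 0.033333·(28.358) = 0.94527.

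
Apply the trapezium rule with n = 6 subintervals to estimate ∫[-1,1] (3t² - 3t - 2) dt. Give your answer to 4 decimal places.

-1.8889

h = (1 − (-1))/6 = 0.333333.
Nodes t₀,…,t₆ = -1, -0.666667, -0.333333, 0, 0.333333, 0.666667, 1.
f(t) = 3t² - 3t - 2: f₀=4, f₁=1.333333, f₂=-0.666667, f₃=-2, f₄=-2.666667, f₅=-2.666667, f₆=-2.
(h/2)·[f₀ + 2f₁ + 2f₂ + 2f₃ + 2f₄ + 2f₅ + f₆] = 0.166667·(-11.333333) = -1.8889.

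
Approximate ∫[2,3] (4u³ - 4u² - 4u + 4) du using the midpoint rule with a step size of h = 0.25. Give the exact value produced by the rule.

33.53125

h = (3 − 2)/4 = 0.25.
Midpoints m₁,…,m₄ = 2.125, 2.375, 2.625, 2.875.
f(m₁)=15.8203125, f(m₂)=25.5234375, f(m₃)=38.2890625, f(m₄)=54.4921875.
h·[f(m₁) + f(m₂) + f(m₃) + f(m₄)] = 0.25·(134.125) = 33.53125.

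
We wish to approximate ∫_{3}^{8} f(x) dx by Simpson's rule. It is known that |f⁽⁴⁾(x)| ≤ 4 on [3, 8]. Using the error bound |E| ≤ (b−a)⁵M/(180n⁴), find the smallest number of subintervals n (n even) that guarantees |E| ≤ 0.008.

Need 12500/(180n⁴) ≤ 0.008.
n⁴ ≥ 12500/(180·0.008) = 8680.56 ⇒ n ≥ 9.6524, so the smallest even n is 10. (n must be even for Simpson's rule.)

10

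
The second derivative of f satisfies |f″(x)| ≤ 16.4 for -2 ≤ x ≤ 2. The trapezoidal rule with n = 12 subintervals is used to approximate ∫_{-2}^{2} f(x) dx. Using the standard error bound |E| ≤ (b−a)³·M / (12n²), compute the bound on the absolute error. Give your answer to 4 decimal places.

0.6074

|E| ≤ (4)³·16.4 / (12·12²) = 1049.6/1728 = 0.6074.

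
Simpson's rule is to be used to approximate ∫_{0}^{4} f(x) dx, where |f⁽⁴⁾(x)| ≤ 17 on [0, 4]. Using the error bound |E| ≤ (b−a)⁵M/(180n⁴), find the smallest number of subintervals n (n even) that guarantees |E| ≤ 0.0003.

Need 17408/(180n⁴) ≤ 0.0003.
n⁴ ≥ 17408/(180·0.0003) = 322370 ⇒ n ≥ 23.8281, so the smallest even n is 24. (n must be even for Simpson's rule.)

24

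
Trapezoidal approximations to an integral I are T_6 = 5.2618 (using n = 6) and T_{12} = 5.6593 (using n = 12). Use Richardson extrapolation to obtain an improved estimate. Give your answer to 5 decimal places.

5.79180

R = (4·T_{12} − T_6) / 3 = (4·5.6593 − 5.2618)/3 = (17.3754)/3 = 5.79180.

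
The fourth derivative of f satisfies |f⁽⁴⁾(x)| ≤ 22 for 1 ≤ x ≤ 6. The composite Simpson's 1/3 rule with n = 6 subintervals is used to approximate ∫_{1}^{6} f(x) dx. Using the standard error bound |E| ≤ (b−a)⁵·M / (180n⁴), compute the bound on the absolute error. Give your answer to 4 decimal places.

0.2947

|E| ≤ (5)⁵·22 / (180·6⁴) = 68750/233280 = 0.2947.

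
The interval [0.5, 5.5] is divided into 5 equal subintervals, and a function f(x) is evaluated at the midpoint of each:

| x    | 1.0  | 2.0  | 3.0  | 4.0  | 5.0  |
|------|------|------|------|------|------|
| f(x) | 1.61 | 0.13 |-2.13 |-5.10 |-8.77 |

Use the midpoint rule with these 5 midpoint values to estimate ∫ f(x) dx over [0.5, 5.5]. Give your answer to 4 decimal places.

h = 1, n = 5.
h·[y(m₁) + y(m₂) + y(m₃) + y(m₄) + y(m₅)] = 1·(-14.26) = -14.2600.

-14.2600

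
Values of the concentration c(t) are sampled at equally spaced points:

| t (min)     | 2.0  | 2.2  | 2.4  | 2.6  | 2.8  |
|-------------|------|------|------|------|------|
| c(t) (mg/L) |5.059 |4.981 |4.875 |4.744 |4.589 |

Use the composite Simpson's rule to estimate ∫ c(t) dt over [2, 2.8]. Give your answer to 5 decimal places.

3.88653

h = 0.2, n = 4.
(h/3)·[y₀ + 4y₁ + 2y₂ + 4y₃ + y₄] = 0.066667·(58.298) = 3.88653.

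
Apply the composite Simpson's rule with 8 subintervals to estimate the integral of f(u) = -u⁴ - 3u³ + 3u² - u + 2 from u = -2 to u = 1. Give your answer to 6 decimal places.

21.142090

h = (1 − (-2))/8 = 0.375.
Nodes u₀,…,u₈ = -2, -1.625, -1.25, -0.875, -0.5, -0.125, 0.25, 0.625, 1.
f(u) = -u⁴ - 3u³ + 3u² - u + 2: f₀=24, f₁=17.447021484375, f₂=11.35546875, f₃=6.595458984375, f₄=3.5625, f₅=2.177490234375, f₆=1.88671875, f₇=1.661865234375, f₈=0.
(h/3)·[f₀ + 4f₁ + 2f₂ + 4f₃ + 2f₄ + 4f₅ + 2f₆ + 4f₇ + f₈] = 0.125·(169.13671875) = 21.142090.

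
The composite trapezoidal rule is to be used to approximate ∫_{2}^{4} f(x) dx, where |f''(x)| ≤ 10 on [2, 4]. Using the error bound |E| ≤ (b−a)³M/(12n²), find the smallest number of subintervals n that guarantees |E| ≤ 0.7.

4

Need 80/(12n²) ≤ 0.7.
n² ≥ 80/(12·0.7) = 9.52381 ⇒ n ≥ 3.0861, so the smallest n is 4.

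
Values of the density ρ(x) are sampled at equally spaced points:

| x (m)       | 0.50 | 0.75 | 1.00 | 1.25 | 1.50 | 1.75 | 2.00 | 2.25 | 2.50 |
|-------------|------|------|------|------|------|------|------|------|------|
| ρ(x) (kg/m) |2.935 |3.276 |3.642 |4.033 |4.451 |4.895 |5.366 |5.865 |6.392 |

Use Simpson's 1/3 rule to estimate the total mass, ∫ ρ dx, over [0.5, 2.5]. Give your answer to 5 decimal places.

9.04342

h = 0.25, n = 8.
(h/3)·[y₀ + 4y₁ + 2y₂ + 4y₃ + 2y₄ + 4y₅ + 2y₆ + 4y₇ + y₈] = 0.083333·(108.521) = 9.04342.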